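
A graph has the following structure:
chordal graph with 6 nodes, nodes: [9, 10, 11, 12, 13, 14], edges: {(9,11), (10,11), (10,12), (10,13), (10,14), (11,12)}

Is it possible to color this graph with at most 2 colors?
The clique on vertices [10, 11, 12] has size 3 > 2, so it alone needs 3 colors.

No, G is not 2-colorable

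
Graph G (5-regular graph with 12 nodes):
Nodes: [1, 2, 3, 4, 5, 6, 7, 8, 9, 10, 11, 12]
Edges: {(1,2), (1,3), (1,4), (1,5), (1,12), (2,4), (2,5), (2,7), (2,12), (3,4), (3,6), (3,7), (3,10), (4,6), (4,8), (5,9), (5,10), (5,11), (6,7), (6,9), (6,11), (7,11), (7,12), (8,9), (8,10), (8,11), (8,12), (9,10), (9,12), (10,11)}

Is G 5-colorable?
Yes, G is 5-colorable

A valid 5-coloring: color 1: [4, 5, 7]; color 2: [2, 3, 9, 11]; color 3: [1, 6, 8]; color 4: [10, 12].
(χ(G) = 4 ≤ 5.)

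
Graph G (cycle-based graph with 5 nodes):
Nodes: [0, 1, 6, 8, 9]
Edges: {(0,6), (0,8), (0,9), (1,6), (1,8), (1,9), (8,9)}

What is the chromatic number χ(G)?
χ(G) = 3

Clique number ω(G) = 3 (lower bound: χ ≥ ω).
The clique on [0, 8, 9] has size 3, forcing χ ≥ 3, and the coloring below uses 3 colors, so χ(G) = 3.
A valid 3-coloring: color 1: [0, 1]; color 2: [6, 9]; color 3: [8].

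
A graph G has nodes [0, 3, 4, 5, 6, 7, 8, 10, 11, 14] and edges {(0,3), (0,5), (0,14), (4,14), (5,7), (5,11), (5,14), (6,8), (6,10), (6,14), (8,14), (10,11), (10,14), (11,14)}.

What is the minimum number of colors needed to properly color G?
Clique number ω(G) = 3 (lower bound: χ ≥ ω).
The clique on [0, 5, 14] has size 3, forcing χ ≥ 3, and the coloring below uses 3 colors, so χ(G) = 3.
A valid 3-coloring: color 1: [3, 7, 14]; color 2: [4, 5, 8, 10]; color 3: [0, 6, 11].

χ(G) = 3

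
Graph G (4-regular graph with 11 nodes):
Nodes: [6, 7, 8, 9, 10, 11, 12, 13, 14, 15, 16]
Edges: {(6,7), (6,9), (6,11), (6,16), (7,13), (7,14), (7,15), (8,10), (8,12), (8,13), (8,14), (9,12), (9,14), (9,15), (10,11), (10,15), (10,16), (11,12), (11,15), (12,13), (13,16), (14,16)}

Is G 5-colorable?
A valid 5-coloring: color 1: [8, 15, 16]; color 2: [6, 10, 12, 14]; color 3: [9, 11, 13]; color 4: [7].
(χ(G) = 3 ≤ 5.)

Yes, G is 5-colorable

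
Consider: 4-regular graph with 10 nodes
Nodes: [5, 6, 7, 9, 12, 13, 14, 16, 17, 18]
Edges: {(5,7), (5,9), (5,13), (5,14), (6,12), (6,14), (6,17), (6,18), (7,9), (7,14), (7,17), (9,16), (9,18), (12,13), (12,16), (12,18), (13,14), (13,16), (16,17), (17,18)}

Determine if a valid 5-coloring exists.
A valid 5-coloring: color 1: [5, 16, 18]; color 2: [6, 7, 13]; color 3: [9, 12, 14, 17].
(χ(G) = 3 ≤ 5.)

Yes, G is 5-colorable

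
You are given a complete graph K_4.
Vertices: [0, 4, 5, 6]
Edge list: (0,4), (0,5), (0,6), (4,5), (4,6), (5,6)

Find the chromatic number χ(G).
χ(G) = 4

Clique number ω(G) = 4 (lower bound: χ ≥ ω).
The clique on [0, 4, 5, 6] has size 4, forcing χ ≥ 4, and the coloring below uses 4 colors, so χ(G) = 4.
A valid 4-coloring: color 1: [5]; color 2: [0]; color 3: [4]; color 4: [6].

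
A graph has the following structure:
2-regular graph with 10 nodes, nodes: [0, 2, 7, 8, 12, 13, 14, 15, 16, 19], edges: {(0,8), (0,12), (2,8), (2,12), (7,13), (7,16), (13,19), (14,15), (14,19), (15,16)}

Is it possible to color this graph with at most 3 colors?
Yes, G is 3-colorable

A valid 3-coloring: color 1: [8, 12, 13, 14, 16]; color 2: [0, 2, 7, 15, 19].
(χ(G) = 2 ≤ 3.)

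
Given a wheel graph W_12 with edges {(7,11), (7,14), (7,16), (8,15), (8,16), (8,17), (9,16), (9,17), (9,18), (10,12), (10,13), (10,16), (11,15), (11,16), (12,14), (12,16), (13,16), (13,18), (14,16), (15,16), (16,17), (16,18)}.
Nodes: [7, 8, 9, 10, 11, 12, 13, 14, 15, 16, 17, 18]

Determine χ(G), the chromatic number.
χ(G) = 4

Clique number ω(G) = 3 (lower bound: χ ≥ ω).
Odd cycle [17, 8, 15, 11, 7, 14, 12, 10, 13, 18, 9] needs 3 colors (χ ≥ 3).
Vertex 16 is adjacent to every vertex of [7, 8, 9, 10, 11, 12, 13, 14, 15, 17, 18], which already need 3 colors among themselves, so 16 needs a new color (χ ≥ 4).
The coloring below uses 4 colors, so χ(G) = 4.
A valid 4-coloring: color 1: [16]; color 2: [7, 12, 15, 17, 18]; color 3: [8, 9, 10, 11, 14]; color 4: [13].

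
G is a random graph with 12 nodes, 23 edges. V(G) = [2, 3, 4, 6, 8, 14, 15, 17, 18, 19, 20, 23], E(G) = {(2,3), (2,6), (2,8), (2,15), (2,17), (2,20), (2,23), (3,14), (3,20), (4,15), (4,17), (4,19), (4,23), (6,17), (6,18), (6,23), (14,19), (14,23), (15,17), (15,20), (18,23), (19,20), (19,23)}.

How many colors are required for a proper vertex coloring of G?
Clique number ω(G) = 3 (lower bound: χ ≥ ω).
The clique on [2, 3, 20] has size 3, forcing χ ≥ 3, and the coloring below uses 3 colors, so χ(G) = 3.
A valid 3-coloring: color 1: [2, 4, 14, 18]; color 2: [8, 17, 20, 23]; color 3: [3, 6, 15, 19].

χ(G) = 3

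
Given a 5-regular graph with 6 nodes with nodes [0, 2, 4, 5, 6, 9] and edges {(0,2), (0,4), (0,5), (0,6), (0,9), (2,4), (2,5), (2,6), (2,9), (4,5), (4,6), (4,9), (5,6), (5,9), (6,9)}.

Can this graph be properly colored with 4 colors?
No, G is not 4-colorable

The clique on vertices [0, 2, 4, 5, 6, 9] has size 6 > 4, so it alone needs 6 colors.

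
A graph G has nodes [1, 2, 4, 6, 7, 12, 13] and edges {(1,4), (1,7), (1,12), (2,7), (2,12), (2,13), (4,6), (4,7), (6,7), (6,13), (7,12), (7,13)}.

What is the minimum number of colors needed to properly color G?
χ(G) = 3

Clique number ω(G) = 3 (lower bound: χ ≥ ω).
The clique on [1, 4, 7] has size 3, forcing χ ≥ 3, and the coloring below uses 3 colors, so χ(G) = 3.
A valid 3-coloring: color 1: [7]; color 2: [1, 2, 6]; color 3: [4, 12, 13].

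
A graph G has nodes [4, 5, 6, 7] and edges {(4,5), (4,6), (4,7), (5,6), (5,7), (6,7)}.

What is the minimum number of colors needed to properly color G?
χ(G) = 4

Clique number ω(G) = 4 (lower bound: χ ≥ ω).
The clique on [4, 5, 6, 7] has size 4, forcing χ ≥ 4, and the coloring below uses 4 colors, so χ(G) = 4.
A valid 4-coloring: color 1: [6]; color 2: [4]; color 3: [5]; color 4: [7].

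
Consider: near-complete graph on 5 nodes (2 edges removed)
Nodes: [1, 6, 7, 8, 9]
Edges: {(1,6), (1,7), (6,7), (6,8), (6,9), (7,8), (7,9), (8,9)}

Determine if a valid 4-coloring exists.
A valid 4-coloring: color 1: [7]; color 2: [6]; color 3: [1, 8]; color 4: [9].
(χ(G) = 4 ≤ 4.)

Yes, G is 4-colorable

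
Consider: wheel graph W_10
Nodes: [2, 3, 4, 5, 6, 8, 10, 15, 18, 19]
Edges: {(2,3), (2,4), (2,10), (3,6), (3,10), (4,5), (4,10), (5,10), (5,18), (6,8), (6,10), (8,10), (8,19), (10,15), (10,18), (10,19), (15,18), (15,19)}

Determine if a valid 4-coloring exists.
A valid 4-coloring: color 1: [10]; color 2: [2, 5, 6, 19]; color 3: [3, 4, 8, 18]; color 4: [15].
(χ(G) = 4 ≤ 4.)

Yes, G is 4-colorable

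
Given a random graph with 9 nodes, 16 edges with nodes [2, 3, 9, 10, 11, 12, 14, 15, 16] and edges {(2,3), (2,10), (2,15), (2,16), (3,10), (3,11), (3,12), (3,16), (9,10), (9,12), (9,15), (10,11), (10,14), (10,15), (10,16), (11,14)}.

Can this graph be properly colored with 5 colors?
A valid 5-coloring: color 1: [10, 12]; color 2: [3, 14, 15]; color 3: [2, 9, 11]; color 4: [16].
(χ(G) = 4 ≤ 5.)

Yes, G is 5-colorable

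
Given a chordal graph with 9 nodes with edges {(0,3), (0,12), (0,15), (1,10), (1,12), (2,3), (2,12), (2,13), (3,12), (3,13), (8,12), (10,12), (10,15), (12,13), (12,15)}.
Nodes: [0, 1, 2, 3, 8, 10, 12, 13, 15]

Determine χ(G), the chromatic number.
Clique number ω(G) = 4 (lower bound: χ ≥ ω).
The clique on [2, 3, 12, 13] has size 4, forcing χ ≥ 4, and the coloring below uses 4 colors, so χ(G) = 4.
A valid 4-coloring: color 1: [12]; color 2: [1, 3, 8, 15]; color 3: [0, 2, 10]; color 4: [13].

χ(G) = 4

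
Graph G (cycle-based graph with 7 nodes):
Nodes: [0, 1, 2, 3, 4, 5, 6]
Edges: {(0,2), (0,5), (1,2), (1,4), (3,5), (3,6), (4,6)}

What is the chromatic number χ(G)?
Clique number ω(G) = 2 (lower bound: χ ≥ ω).
Odd cycle [5, 3, 6, 4, 1, 2, 0] needs 3 colors (χ ≥ 3).
The coloring below uses 3 colors, so χ(G) = 3.
A valid 3-coloring: color 1: [2, 5, 6]; color 2: [0, 3, 4]; color 3: [1].

χ(G) = 3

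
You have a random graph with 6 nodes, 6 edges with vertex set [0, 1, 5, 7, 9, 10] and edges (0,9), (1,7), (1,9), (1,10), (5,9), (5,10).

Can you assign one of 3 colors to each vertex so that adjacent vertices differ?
A valid 3-coloring: color 1: [0, 1, 5]; color 2: [7, 9, 10].
(χ(G) = 2 ≤ 3.)

Yes, G is 3-colorable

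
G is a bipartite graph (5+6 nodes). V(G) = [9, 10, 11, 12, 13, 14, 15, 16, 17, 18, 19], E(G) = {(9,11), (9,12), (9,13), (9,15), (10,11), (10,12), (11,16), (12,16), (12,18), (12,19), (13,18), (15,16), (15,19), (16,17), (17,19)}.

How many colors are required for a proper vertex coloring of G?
Clique number ω(G) = 2 (lower bound: χ ≥ ω).
The graph is bipartite (no odd cycle), so 2 colors suffice: χ(G) = 2.
A valid 2-coloring: color 1: [11, 12, 13, 14, 15, 17]; color 2: [9, 10, 16, 18, 19].

χ(G) = 2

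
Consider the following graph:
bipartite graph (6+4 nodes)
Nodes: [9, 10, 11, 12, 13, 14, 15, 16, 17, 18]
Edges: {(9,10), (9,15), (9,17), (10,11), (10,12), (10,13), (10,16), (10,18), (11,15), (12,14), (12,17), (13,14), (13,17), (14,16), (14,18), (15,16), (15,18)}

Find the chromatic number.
χ(G) = 2

Clique number ω(G) = 2 (lower bound: χ ≥ ω).
The graph is bipartite (no odd cycle), so 2 colors suffice: χ(G) = 2.
A valid 2-coloring: color 1: [10, 14, 15, 17]; color 2: [9, 11, 12, 13, 16, 18].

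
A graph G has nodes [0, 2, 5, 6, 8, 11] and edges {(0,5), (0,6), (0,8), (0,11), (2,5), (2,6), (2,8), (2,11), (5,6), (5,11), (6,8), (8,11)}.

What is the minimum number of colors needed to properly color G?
Clique number ω(G) = 3 (lower bound: χ ≥ ω).
The clique on [0, 8, 11] has size 3, forcing χ ≥ 3, and the coloring below uses 3 colors, so χ(G) = 3.
A valid 3-coloring: color 1: [0, 2]; color 2: [6, 11]; color 3: [5, 8].

χ(G) = 3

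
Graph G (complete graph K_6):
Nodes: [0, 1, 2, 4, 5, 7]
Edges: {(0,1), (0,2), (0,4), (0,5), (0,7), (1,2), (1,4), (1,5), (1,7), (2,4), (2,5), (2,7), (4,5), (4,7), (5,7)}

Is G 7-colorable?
A valid 7-coloring: color 1: [2]; color 2: [1]; color 3: [7]; color 4: [4]; color 5: [0]; color 6: [5].
(χ(G) = 6 ≤ 7.)

Yes, G is 7-colorable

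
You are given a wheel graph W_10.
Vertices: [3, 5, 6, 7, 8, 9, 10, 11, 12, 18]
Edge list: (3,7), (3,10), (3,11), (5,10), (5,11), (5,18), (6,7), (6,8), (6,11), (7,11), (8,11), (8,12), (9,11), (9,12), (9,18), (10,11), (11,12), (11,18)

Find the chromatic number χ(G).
χ(G) = 4

Clique number ω(G) = 3 (lower bound: χ ≥ ω).
Odd cycle [10, 3, 7, 6, 8, 12, 9, 18, 5] needs 3 colors (χ ≥ 3).
Vertex 11 is adjacent to every vertex of [3, 5, 6, 7, 8, 9, 10, 12, 18], which already need 3 colors among themselves, so 11 needs a new color (χ ≥ 4).
The coloring below uses 4 colors, so χ(G) = 4.
A valid 4-coloring: color 1: [11]; color 2: [7, 8, 10, 18]; color 3: [3, 5, 6, 12]; color 4: [9].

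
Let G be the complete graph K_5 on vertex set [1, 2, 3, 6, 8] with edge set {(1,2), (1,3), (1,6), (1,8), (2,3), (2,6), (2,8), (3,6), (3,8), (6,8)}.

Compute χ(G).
Clique number ω(G) = 5 (lower bound: χ ≥ ω).
The clique on [1, 2, 3, 6, 8] has size 5, forcing χ ≥ 5, and the coloring below uses 5 colors, so χ(G) = 5.
A valid 5-coloring: color 1: [3]; color 2: [1]; color 3: [8]; color 4: [2]; color 5: [6].

χ(G) = 5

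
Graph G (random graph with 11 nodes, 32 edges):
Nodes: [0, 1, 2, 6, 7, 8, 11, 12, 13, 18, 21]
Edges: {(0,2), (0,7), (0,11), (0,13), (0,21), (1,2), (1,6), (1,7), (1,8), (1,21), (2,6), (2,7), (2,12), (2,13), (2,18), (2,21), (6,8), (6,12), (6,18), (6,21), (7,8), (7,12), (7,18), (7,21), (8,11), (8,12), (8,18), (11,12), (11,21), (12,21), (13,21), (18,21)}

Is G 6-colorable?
Yes, G is 6-colorable

A valid 6-coloring: color 1: [8, 21]; color 2: [2, 11]; color 3: [6, 7, 13]; color 4: [0, 1, 12, 18].
(χ(G) = 4 ≤ 6.)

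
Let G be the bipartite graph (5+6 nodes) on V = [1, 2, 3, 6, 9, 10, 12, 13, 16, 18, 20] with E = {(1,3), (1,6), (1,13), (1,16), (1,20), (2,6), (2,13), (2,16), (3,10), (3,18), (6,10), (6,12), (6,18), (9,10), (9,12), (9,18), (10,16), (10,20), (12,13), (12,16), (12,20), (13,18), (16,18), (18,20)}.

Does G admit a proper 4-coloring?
A valid 4-coloring: color 1: [1, 2, 10, 12, 18]; color 2: [3, 6, 9, 13, 16, 20].
(χ(G) = 2 ≤ 4.)

Yes, G is 4-colorable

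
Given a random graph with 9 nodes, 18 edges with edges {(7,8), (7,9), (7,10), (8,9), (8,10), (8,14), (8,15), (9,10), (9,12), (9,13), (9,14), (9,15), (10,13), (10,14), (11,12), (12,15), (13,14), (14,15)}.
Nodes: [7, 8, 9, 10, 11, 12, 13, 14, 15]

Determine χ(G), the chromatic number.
χ(G) = 4

Clique number ω(G) = 4 (lower bound: χ ≥ ω).
The clique on [8, 9, 10, 14] has size 4, forcing χ ≥ 4, and the coloring below uses 4 colors, so χ(G) = 4.
A valid 4-coloring: color 1: [9, 11]; color 2: [10, 15]; color 3: [7, 12, 14]; color 4: [8, 13].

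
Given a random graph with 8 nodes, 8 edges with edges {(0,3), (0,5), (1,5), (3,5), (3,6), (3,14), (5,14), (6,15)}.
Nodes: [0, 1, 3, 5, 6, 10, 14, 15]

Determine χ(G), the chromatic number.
χ(G) = 3

Clique number ω(G) = 3 (lower bound: χ ≥ ω).
The clique on [0, 3, 5] has size 3, forcing χ ≥ 3, and the coloring below uses 3 colors, so χ(G) = 3.
A valid 3-coloring: color 1: [5, 6, 10]; color 2: [1, 3, 15]; color 3: [0, 14].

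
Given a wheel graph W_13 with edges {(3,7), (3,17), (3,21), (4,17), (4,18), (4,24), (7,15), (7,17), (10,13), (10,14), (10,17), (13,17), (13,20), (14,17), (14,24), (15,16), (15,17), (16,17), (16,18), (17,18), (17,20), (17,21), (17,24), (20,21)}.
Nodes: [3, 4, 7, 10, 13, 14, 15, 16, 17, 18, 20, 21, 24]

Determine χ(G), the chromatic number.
χ(G) = 3

Clique number ω(G) = 3 (lower bound: χ ≥ ω).
The clique on [3, 17, 21] has size 3, forcing χ ≥ 3, and the coloring below uses 3 colors, so χ(G) = 3.
A valid 3-coloring: color 1: [17]; color 2: [3, 10, 15, 18, 20, 24]; color 3: [4, 7, 13, 14, 16, 21].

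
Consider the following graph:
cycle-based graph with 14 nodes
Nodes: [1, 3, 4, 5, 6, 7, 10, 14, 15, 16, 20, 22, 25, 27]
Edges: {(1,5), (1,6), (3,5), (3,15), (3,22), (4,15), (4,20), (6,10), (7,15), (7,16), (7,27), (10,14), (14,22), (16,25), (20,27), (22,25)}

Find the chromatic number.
χ(G) = 3

Clique number ω(G) = 2 (lower bound: χ ≥ ω).
Odd cycle [10, 6, 1, 5, 3, 22, 14] needs 3 colors (χ ≥ 3).
The coloring below uses 3 colors, so χ(G) = 3.
A valid 3-coloring: color 1: [5, 6, 15, 16, 22, 27]; color 2: [1, 3, 7, 10, 20, 25]; color 3: [4, 14].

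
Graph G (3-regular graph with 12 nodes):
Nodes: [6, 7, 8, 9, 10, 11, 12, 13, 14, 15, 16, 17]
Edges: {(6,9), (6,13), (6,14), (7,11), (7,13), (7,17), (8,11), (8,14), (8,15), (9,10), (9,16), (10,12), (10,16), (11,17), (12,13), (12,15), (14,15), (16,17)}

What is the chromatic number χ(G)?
χ(G) = 3

Clique number ω(G) = 3 (lower bound: χ ≥ ω).
The clique on [7, 11, 17] has size 3, forcing χ ≥ 3, and the coloring below uses 3 colors, so χ(G) = 3.
A valid 3-coloring: color 1: [9, 11, 12, 14]; color 2: [6, 7, 8, 16]; color 3: [10, 13, 15, 17].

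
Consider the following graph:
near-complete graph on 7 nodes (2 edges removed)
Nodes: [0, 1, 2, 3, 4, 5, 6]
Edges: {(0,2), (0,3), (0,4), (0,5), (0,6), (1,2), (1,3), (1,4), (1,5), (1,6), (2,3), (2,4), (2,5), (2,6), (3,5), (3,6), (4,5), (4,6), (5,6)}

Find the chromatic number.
Clique number ω(G) = 5 (lower bound: χ ≥ ω).
The clique on [0, 2, 3, 5, 6] has size 5, forcing χ ≥ 5, and the coloring below uses 5 colors, so χ(G) = 5.
A valid 5-coloring: color 1: [6]; color 2: [2]; color 3: [5]; color 4: [3, 4]; color 5: [0, 1].

χ(G) = 5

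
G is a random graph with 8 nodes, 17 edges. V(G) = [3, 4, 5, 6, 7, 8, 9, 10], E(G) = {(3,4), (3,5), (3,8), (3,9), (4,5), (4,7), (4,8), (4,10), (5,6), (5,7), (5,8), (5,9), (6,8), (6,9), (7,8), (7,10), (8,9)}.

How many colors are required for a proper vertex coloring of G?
Clique number ω(G) = 4 (lower bound: χ ≥ ω).
The clique on [3, 5, 8, 9] has size 4, forcing χ ≥ 4, and the coloring below uses 4 colors, so χ(G) = 4.
A valid 4-coloring: color 1: [8, 10]; color 2: [5]; color 3: [4, 9]; color 4: [3, 6, 7].

χ(G) = 4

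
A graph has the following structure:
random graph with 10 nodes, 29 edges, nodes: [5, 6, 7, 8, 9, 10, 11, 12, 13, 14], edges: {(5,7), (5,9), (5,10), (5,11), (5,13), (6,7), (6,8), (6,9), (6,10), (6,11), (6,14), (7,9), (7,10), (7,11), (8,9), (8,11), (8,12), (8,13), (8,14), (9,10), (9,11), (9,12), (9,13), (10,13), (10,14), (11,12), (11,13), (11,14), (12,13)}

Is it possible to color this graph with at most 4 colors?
No, G is not 4-colorable

The clique on vertices [8, 9, 11, 12, 13] has size 5 > 4, so it alone needs 5 colors.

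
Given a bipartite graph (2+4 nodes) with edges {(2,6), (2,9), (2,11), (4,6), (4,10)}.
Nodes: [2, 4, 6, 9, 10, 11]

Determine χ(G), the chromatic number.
χ(G) = 2

Clique number ω(G) = 2 (lower bound: χ ≥ ω).
The graph is bipartite (no odd cycle), so 2 colors suffice: χ(G) = 2.
A valid 2-coloring: color 1: [2, 4]; color 2: [6, 9, 10, 11].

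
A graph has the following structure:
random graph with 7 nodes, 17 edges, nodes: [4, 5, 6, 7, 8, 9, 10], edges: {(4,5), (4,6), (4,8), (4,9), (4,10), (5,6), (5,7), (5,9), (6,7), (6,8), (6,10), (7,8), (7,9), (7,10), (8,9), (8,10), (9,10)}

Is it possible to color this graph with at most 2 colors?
The clique on vertices [4, 8, 9, 10] has size 4 > 2, so it alone needs 4 colors.

No, G is not 2-colorable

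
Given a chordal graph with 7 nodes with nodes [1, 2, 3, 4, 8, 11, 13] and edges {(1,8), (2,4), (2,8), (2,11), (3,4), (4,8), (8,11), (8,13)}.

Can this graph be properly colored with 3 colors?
A valid 3-coloring: color 1: [3, 8]; color 2: [1, 4, 11, 13]; color 3: [2].
(χ(G) = 3 ≤ 3.)

Yes, G is 3-colorable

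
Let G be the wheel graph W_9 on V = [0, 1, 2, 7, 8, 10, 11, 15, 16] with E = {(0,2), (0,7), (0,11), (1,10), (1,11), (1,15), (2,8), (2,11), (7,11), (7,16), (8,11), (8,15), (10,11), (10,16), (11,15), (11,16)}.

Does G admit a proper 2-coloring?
No, G is not 2-colorable

The clique on vertices [0, 2, 11] has size 3 > 2, so it alone needs 3 colors.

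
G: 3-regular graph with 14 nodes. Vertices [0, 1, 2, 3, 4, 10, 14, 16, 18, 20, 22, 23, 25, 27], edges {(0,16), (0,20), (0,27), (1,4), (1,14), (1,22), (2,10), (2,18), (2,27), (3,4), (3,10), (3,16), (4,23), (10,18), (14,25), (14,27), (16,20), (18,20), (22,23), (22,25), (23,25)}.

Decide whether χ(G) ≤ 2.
No, G is not 2-colorable

The clique on vertices [0, 16, 20] has size 3 > 2, so it alone needs 3 colors.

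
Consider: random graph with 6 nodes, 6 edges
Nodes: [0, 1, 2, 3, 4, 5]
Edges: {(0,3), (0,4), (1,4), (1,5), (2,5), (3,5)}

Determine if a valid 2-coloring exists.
Odd cycle [5, 1, 4, 0, 3] needs 3 colors (χ ≥ 3).
Hence χ(G) ≥ 3 > 2, so no proper 2-coloring exists.

No, G is not 2-colorable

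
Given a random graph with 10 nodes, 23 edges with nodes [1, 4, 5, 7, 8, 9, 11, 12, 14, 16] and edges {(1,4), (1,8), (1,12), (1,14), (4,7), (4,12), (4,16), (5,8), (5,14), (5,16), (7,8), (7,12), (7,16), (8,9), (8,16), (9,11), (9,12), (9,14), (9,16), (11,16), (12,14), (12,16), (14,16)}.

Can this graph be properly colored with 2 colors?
The clique on vertices [9, 12, 14, 16] has size 4 > 2, so it alone needs 4 colors.

No, G is not 2-colorable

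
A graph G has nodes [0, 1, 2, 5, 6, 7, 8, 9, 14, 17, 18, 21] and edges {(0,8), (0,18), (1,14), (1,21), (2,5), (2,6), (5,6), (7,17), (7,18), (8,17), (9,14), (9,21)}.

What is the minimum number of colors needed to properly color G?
Clique number ω(G) = 3 (lower bound: χ ≥ ω).
The clique on [2, 5, 6] has size 3, forcing χ ≥ 3, and the coloring below uses 3 colors, so χ(G) = 3.
A valid 3-coloring: color 1: [6, 14, 17, 18, 21]; color 2: [0, 1, 5, 7, 9]; color 3: [2, 8].

χ(G) = 3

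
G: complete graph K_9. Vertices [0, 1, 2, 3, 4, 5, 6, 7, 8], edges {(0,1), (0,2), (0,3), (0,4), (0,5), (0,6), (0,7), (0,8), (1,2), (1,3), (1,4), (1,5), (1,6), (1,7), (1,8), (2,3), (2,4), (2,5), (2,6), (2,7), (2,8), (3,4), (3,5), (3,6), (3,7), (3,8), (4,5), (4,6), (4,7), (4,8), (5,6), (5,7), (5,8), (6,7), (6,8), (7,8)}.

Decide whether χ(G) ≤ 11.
Yes, G is 11-colorable

A valid 11-coloring: color 1: [3]; color 2: [7]; color 3: [4]; color 4: [6]; color 5: [2]; color 6: [5]; color 7: [1]; color 8: [0]; color 9: [8].
(χ(G) = 9 ≤ 11.)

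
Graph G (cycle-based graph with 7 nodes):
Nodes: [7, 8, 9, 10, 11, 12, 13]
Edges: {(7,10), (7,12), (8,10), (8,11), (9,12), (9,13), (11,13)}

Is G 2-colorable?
Odd cycle [10, 7, 12, 9, 13, 11, 8] needs 3 colors (χ ≥ 3).
Hence χ(G) ≥ 3 > 2, so no proper 2-coloring exists.

No, G is not 2-colorable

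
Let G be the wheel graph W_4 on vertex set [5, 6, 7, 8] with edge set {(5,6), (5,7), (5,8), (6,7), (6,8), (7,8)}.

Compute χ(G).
χ(G) = 4

Clique number ω(G) = 4 (lower bound: χ ≥ ω).
The clique on [5, 6, 7, 8] has size 4, forcing χ ≥ 4, and the coloring below uses 4 colors, so χ(G) = 4.
A valid 4-coloring: color 1: [7]; color 2: [5]; color 3: [6]; color 4: [8].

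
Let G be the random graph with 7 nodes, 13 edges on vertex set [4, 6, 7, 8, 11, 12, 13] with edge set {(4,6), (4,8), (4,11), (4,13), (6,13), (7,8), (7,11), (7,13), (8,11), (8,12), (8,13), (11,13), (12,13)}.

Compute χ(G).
χ(G) = 4

Clique number ω(G) = 4 (lower bound: χ ≥ ω).
The clique on [4, 8, 11, 13] has size 4, forcing χ ≥ 4, and the coloring below uses 4 colors, so χ(G) = 4.
A valid 4-coloring: color 1: [13]; color 2: [6, 8]; color 3: [4, 7, 12]; color 4: [11].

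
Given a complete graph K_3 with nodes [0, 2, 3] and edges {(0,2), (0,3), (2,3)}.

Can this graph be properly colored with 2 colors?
No, G is not 2-colorable

The clique on vertices [0, 2, 3] has size 3 > 2, so it alone needs 3 colors.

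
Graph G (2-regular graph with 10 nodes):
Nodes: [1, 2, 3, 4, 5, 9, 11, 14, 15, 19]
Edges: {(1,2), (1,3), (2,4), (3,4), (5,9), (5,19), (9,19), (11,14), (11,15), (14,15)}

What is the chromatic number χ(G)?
Clique number ω(G) = 3 (lower bound: χ ≥ ω).
The clique on [5, 9, 19] has size 3, forcing χ ≥ 3, and the coloring below uses 3 colors, so χ(G) = 3.
A valid 3-coloring: color 1: [1, 4, 5, 15]; color 2: [2, 3, 11, 19]; color 3: [9, 14].

χ(G) = 3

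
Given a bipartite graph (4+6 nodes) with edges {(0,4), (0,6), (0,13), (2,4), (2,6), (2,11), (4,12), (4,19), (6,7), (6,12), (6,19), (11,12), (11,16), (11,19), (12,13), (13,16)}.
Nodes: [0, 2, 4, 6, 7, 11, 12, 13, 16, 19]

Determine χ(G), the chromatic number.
Clique number ω(G) = 2 (lower bound: χ ≥ ω).
The graph is bipartite (no odd cycle), so 2 colors suffice: χ(G) = 2.
A valid 2-coloring: color 1: [4, 6, 11, 13]; color 2: [0, 2, 7, 12, 16, 19].

χ(G) = 2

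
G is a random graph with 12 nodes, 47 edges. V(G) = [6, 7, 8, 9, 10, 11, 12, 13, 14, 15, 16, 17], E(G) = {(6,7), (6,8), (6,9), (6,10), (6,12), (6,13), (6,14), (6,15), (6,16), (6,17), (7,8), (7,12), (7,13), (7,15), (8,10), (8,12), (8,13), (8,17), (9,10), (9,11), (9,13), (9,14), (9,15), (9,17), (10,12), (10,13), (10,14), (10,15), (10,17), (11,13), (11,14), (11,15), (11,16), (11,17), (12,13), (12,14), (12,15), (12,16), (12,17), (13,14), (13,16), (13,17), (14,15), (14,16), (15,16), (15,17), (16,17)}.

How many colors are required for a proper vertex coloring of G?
Clique number ω(G) = 6 (lower bound: χ ≥ ω).
The clique on [6, 8, 10, 12, 13, 17] has size 6, forcing χ ≥ 6, and the coloring below uses 6 colors, so χ(G) = 6.
A valid 6-coloring: color 1: [13, 15]; color 2: [6, 11]; color 3: [9, 12]; color 4: [7, 14, 17]; color 5: [10, 16]; color 6: [8].

χ(G) = 6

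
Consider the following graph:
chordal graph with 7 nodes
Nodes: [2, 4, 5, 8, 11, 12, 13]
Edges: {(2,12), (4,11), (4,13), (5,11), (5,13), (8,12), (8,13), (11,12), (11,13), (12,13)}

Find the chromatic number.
χ(G) = 3

Clique number ω(G) = 3 (lower bound: χ ≥ ω).
The clique on [8, 12, 13] has size 3, forcing χ ≥ 3, and the coloring below uses 3 colors, so χ(G) = 3.
A valid 3-coloring: color 1: [2, 13]; color 2: [8, 11]; color 3: [4, 5, 12].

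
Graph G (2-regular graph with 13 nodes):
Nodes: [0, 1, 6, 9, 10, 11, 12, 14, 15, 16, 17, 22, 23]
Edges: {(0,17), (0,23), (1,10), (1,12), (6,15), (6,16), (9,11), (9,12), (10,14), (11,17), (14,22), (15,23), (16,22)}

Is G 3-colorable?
A valid 3-coloring: color 1: [0, 6, 10, 11, 12, 22]; color 2: [1, 9, 14, 15, 16, 17]; color 3: [23].
(χ(G) = 3 ≤ 3.)

Yes, G is 3-colorable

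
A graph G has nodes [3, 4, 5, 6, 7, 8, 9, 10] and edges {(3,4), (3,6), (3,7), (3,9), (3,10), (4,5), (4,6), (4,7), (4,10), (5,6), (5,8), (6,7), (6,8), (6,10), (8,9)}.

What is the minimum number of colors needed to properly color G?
Clique number ω(G) = 4 (lower bound: χ ≥ ω).
The clique on [3, 4, 6, 10] has size 4, forcing χ ≥ 4, and the coloring below uses 4 colors, so χ(G) = 4.
A valid 4-coloring: color 1: [6, 9]; color 2: [4, 8]; color 3: [3, 5]; color 4: [7, 10].

χ(G) = 4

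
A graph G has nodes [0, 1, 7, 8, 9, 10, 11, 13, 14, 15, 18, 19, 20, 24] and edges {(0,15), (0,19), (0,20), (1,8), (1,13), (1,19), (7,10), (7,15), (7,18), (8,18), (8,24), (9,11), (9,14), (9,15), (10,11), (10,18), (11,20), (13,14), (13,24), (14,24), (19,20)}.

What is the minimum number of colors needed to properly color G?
χ(G) = 3

Clique number ω(G) = 3 (lower bound: χ ≥ ω).
The clique on [0, 19, 20] has size 3, forcing χ ≥ 3, and the coloring below uses 3 colors, so χ(G) = 3.
A valid 3-coloring: color 1: [0, 7, 8, 9, 13]; color 2: [11, 15, 18, 19, 24]; color 3: [1, 10, 14, 20].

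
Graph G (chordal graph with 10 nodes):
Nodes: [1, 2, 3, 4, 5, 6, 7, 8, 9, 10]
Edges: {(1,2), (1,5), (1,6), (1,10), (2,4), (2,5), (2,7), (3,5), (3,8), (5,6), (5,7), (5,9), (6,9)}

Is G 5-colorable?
Yes, G is 5-colorable

A valid 5-coloring: color 1: [4, 5, 8, 10]; color 2: [1, 3, 7, 9]; color 3: [2, 6].
(χ(G) = 3 ≤ 5.)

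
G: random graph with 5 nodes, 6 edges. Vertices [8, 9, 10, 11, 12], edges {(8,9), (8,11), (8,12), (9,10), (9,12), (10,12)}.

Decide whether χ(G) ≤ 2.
The clique on vertices [8, 9, 12] has size 3 > 2, so it alone needs 3 colors.

No, G is not 2-colorable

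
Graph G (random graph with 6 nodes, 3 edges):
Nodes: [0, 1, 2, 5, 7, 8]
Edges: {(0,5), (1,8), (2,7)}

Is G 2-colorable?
A valid 2-coloring: color 1: [2, 5, 8]; color 2: [0, 1, 7].
(χ(G) = 2 ≤ 2.)

Yes, G is 2-colorable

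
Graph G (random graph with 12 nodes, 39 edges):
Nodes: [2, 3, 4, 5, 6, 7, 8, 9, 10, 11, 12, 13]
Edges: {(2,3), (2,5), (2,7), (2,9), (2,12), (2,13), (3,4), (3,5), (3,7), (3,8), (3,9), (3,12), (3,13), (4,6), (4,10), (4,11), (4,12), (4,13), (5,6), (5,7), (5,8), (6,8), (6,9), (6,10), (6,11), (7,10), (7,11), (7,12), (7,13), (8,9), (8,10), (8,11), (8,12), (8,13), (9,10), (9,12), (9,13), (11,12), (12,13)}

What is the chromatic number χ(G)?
χ(G) = 5

Clique number ω(G) = 5 (lower bound: χ ≥ ω).
The clique on [3, 8, 9, 12, 13] has size 5, forcing χ ≥ 5, and the coloring below uses 5 colors, so χ(G) = 5.
A valid 5-coloring: color 1: [2, 4, 8]; color 2: [3, 10, 11]; color 3: [6, 12]; color 4: [7, 9]; color 5: [5, 13].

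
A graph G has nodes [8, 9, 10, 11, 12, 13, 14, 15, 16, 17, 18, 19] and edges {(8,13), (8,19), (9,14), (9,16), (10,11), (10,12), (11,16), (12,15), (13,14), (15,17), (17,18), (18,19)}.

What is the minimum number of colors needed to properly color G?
Clique number ω(G) = 2 (lower bound: χ ≥ ω).
The graph is bipartite (no odd cycle), so 2 colors suffice: χ(G) = 2.
A valid 2-coloring: color 1: [8, 10, 14, 15, 16, 18]; color 2: [9, 11, 12, 13, 17, 19].

χ(G) = 2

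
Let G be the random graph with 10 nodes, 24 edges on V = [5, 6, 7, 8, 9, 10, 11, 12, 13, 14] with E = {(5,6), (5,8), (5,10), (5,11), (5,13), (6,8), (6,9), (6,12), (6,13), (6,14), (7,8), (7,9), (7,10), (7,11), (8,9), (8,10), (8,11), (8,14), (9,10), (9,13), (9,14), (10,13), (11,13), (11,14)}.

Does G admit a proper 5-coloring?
A valid 5-coloring: color 1: [8, 12, 13]; color 2: [6, 10, 11]; color 3: [5, 9]; color 4: [7, 14].
(χ(G) = 4 ≤ 5.)

Yes, G is 5-colorable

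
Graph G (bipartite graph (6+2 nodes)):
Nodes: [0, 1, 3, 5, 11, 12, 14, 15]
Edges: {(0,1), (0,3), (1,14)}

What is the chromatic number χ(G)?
χ(G) = 2

Clique number ω(G) = 2 (lower bound: χ ≥ ω).
The graph is bipartite (no odd cycle), so 2 colors suffice: χ(G) = 2.
A valid 2-coloring: color 1: [1, 3, 5, 11, 12, 15]; color 2: [0, 14].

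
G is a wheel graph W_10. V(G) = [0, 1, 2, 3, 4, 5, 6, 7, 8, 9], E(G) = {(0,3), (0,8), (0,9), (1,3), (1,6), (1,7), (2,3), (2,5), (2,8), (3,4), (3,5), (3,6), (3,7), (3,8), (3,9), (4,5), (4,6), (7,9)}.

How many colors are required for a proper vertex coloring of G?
χ(G) = 4

Clique number ω(G) = 3 (lower bound: χ ≥ ω).
Odd cycle [9, 0, 8, 2, 5, 4, 6, 1, 7] needs 3 colors (χ ≥ 3).
Vertex 3 is adjacent to every vertex of [0, 1, 2, 4, 5, 6, 7, 8, 9], which already need 3 colors among themselves, so 3 needs a new color (χ ≥ 4).
The coloring below uses 4 colors, so χ(G) = 4.
A valid 4-coloring: color 1: [3]; color 2: [1, 5, 8, 9]; color 3: [0, 2, 4, 7]; color 4: [6].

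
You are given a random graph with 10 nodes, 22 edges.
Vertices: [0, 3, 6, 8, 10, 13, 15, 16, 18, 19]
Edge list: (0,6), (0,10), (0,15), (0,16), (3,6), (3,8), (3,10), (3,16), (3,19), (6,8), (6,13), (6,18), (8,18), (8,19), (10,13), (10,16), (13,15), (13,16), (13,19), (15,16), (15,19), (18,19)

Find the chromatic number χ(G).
χ(G) = 3

Clique number ω(G) = 3 (lower bound: χ ≥ ω).
The clique on [0, 10, 16] has size 3, forcing χ ≥ 3, and the coloring below uses 3 colors, so χ(G) = 3.
A valid 3-coloring: color 1: [0, 3, 13, 18]; color 2: [6, 16, 19]; color 3: [8, 10, 15].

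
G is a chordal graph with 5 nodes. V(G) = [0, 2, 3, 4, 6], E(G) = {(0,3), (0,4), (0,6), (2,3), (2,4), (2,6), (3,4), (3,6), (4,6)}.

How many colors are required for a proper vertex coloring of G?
Clique number ω(G) = 4 (lower bound: χ ≥ ω).
The clique on [0, 3, 4, 6] has size 4, forcing χ ≥ 4, and the coloring below uses 4 colors, so χ(G) = 4.
A valid 4-coloring: color 1: [4]; color 2: [6]; color 3: [3]; color 4: [0, 2].

χ(G) = 4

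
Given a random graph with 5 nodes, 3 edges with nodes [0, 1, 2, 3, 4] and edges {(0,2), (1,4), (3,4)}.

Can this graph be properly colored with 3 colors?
Yes, G is 3-colorable

A valid 3-coloring: color 1: [2, 4]; color 2: [0, 1, 3].
(χ(G) = 2 ≤ 3.)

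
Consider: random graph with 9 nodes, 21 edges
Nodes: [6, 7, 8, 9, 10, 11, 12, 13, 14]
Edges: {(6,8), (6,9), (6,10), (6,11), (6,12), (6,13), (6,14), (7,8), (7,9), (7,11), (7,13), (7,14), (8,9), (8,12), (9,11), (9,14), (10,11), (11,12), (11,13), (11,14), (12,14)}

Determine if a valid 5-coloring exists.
Yes, G is 5-colorable

A valid 5-coloring: color 1: [8, 11]; color 2: [6, 7]; color 3: [10, 13, 14]; color 4: [9, 12].
(χ(G) = 4 ≤ 5.)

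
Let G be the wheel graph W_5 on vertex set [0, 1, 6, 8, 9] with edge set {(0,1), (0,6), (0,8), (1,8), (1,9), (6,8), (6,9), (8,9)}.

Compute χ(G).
Clique number ω(G) = 3 (lower bound: χ ≥ ω).
The clique on [0, 1, 8] has size 3, forcing χ ≥ 3, and the coloring below uses 3 colors, so χ(G) = 3.
A valid 3-coloring: color 1: [8]; color 2: [1, 6]; color 3: [0, 9].

χ(G) = 3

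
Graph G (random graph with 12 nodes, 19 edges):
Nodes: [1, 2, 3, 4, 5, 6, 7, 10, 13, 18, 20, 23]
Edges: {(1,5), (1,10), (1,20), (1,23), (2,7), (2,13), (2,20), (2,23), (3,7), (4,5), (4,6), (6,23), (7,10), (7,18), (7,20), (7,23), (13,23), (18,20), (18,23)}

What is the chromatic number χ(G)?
Clique number ω(G) = 3 (lower bound: χ ≥ ω).
The clique on [7, 18, 20] has size 3, forcing χ ≥ 3, and the coloring below uses 3 colors, so χ(G) = 3.
A valid 3-coloring: color 1: [1, 4, 7, 13]; color 2: [3, 5, 10, 20, 23]; color 3: [2, 6, 18].

χ(G) = 3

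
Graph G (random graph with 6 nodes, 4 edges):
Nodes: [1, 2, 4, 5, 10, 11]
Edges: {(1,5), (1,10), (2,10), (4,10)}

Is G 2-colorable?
Yes, G is 2-colorable

A valid 2-coloring: color 1: [5, 10, 11]; color 2: [1, 2, 4].
(χ(G) = 2 ≤ 2.)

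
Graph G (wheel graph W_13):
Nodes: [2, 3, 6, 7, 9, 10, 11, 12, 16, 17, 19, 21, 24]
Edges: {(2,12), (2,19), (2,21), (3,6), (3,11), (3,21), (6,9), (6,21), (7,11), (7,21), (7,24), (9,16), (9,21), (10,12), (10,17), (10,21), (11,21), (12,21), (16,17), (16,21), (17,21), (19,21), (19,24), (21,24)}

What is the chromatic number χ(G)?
Clique number ω(G) = 3 (lower bound: χ ≥ ω).
The clique on [2, 19, 21] has size 3, forcing χ ≥ 3, and the coloring below uses 3 colors, so χ(G) = 3.
A valid 3-coloring: color 1: [21]; color 2: [3, 7, 9, 12, 17, 19]; color 3: [2, 6, 10, 11, 16, 24].

χ(G) = 3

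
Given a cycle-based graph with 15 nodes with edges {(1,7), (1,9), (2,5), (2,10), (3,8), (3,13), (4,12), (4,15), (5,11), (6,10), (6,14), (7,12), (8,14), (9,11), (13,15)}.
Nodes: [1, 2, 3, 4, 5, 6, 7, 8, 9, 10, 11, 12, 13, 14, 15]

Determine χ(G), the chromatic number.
Clique number ω(G) = 2 (lower bound: χ ≥ ω).
Odd cycle [4, 15, 13, 3, 8, 14, 6, 10, 2, 5, 11, 9, 1, 7, 12] needs 3 colors (χ ≥ 3).
The coloring below uses 3 colors, so χ(G) = 3.
A valid 3-coloring: color 1: [2, 4, 6, 7, 8, 11, 13]; color 2: [3, 5, 9, 10, 12, 14, 15]; color 3: [1].

χ(G) = 3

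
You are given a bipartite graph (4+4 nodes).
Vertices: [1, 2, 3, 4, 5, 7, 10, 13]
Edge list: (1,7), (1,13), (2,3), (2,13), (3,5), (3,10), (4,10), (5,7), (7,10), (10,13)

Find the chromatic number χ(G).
χ(G) = 2

Clique number ω(G) = 2 (lower bound: χ ≥ ω).
The graph is bipartite (no odd cycle), so 2 colors suffice: χ(G) = 2.
A valid 2-coloring: color 1: [1, 2, 5, 10]; color 2: [3, 4, 7, 13].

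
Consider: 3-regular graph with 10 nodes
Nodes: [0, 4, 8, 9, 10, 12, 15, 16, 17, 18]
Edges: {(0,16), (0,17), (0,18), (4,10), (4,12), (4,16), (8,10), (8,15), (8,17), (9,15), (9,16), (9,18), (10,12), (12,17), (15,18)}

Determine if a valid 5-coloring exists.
Yes, G is 5-colorable

A valid 5-coloring: color 1: [4, 15, 17]; color 2: [8, 12, 16, 18]; color 3: [0, 9, 10].
(χ(G) = 3 ≤ 5.)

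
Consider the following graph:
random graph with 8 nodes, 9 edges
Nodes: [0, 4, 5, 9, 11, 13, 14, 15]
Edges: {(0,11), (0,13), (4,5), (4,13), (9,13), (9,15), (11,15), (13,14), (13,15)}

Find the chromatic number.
χ(G) = 3

Clique number ω(G) = 3 (lower bound: χ ≥ ω).
The clique on [9, 13, 15] has size 3, forcing χ ≥ 3, and the coloring below uses 3 colors, so χ(G) = 3.
A valid 3-coloring: color 1: [5, 11, 13]; color 2: [0, 4, 14, 15]; color 3: [9].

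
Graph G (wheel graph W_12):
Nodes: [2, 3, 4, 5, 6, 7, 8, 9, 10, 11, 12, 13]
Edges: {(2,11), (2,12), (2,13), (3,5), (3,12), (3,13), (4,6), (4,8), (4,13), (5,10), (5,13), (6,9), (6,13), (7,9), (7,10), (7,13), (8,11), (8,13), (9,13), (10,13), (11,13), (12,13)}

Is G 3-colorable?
No, G is not 3-colorable

Odd cycle [2, 12, 3, 5, 10, 7, 9, 6, 4, 8, 11] needs 3 colors (χ ≥ 3).
Vertex 13 is adjacent to every vertex of [2, 3, 4, 5, 6, 7, 8, 9, 10, 11, 12], which already need 3 colors among themselves, so 13 needs a new color (χ ≥ 4).
Hence χ(G) ≥ 4 > 3, so no proper 3-coloring exists.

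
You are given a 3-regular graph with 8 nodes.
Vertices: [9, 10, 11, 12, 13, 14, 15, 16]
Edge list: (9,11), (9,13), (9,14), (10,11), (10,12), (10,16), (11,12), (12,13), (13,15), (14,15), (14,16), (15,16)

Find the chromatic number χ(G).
Clique number ω(G) = 3 (lower bound: χ ≥ ω).
The clique on [10, 11, 12] has size 3, forcing χ ≥ 3, and the coloring below uses 3 colors, so χ(G) = 3.
A valid 3-coloring: color 1: [11, 13, 16]; color 2: [9, 10, 15]; color 3: [12, 14].

χ(G) = 3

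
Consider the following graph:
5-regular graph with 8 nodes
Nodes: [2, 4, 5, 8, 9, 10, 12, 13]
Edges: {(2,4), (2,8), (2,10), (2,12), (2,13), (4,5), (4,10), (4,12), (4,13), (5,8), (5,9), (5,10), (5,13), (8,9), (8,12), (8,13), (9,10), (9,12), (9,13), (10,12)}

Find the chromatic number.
Clique number ω(G) = 4 (lower bound: χ ≥ ω).
The clique on [5, 8, 9, 13] has size 4, forcing χ ≥ 4, and the coloring below uses 4 colors, so χ(G) = 4.
A valid 4-coloring: color 1: [2, 5]; color 2: [8, 10]; color 3: [12, 13]; color 4: [4, 9].

χ(G) = 4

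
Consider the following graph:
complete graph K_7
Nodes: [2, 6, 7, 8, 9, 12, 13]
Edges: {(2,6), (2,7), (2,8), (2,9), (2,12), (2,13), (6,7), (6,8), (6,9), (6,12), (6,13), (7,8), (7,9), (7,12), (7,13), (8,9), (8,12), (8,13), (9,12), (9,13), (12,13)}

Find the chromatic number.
χ(G) = 7

Clique number ω(G) = 7 (lower bound: χ ≥ ω).
The clique on [2, 6, 7, 8, 9, 12, 13] has size 7, forcing χ ≥ 7, and the coloring below uses 7 colors, so χ(G) = 7.
A valid 7-coloring: color 1: [9]; color 2: [12]; color 3: [7]; color 4: [13]; color 5: [2]; color 6: [8]; color 7: [6].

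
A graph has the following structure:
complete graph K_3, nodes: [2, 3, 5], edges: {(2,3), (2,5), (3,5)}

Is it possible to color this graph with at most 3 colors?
A valid 3-coloring: color 1: [2]; color 2: [3]; color 3: [5].
(χ(G) = 3 ≤ 3.)

Yes, G is 3-colorable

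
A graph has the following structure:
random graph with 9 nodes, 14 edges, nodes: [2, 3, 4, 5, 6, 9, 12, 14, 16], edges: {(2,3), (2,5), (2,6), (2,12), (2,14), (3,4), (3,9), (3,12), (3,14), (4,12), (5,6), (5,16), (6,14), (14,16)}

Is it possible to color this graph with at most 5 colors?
A valid 5-coloring: color 1: [2, 4, 9, 16]; color 2: [3, 6]; color 3: [5, 12, 14].
(χ(G) = 3 ≤ 5.)

Yes, G is 5-colorable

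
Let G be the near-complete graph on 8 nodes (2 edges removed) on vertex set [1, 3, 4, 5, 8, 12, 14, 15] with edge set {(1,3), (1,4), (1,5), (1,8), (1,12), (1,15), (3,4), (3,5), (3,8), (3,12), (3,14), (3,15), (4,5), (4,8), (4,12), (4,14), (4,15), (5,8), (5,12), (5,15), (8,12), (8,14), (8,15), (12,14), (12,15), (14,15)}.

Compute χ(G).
χ(G) = 7

Clique number ω(G) = 7 (lower bound: χ ≥ ω).
The clique on [1, 3, 4, 5, 8, 12, 15] has size 7, forcing χ ≥ 7, and the coloring below uses 7 colors, so χ(G) = 7.
A valid 7-coloring: color 1: [4]; color 2: [3]; color 3: [15]; color 4: [8]; color 5: [12]; color 6: [1, 14]; color 7: [5].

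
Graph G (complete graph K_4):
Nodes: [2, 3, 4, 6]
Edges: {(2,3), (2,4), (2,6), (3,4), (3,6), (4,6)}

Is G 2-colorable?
No, G is not 2-colorable

The clique on vertices [2, 3, 4, 6] has size 4 > 2, so it alone needs 4 colors.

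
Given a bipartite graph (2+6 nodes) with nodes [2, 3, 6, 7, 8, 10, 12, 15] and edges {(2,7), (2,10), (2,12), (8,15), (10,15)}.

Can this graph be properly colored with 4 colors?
A valid 4-coloring: color 1: [2, 3, 6, 15]; color 2: [7, 8, 10, 12].
(χ(G) = 2 ≤ 4.)

Yes, G is 4-colorable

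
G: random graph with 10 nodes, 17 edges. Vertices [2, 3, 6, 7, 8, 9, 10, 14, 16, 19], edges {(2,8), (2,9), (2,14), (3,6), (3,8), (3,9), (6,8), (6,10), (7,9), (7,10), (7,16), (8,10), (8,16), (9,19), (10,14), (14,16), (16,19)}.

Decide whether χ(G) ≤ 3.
Yes, G is 3-colorable

A valid 3-coloring: color 1: [8, 9, 14]; color 2: [2, 3, 10, 16]; color 3: [6, 7, 19].
(χ(G) = 3 ≤ 3.)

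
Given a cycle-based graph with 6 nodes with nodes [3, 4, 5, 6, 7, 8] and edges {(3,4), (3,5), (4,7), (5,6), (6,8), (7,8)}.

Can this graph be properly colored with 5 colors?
A valid 5-coloring: color 1: [4, 5, 8]; color 2: [3, 6, 7].
(χ(G) = 2 ≤ 5.)

Yes, G is 5-colorable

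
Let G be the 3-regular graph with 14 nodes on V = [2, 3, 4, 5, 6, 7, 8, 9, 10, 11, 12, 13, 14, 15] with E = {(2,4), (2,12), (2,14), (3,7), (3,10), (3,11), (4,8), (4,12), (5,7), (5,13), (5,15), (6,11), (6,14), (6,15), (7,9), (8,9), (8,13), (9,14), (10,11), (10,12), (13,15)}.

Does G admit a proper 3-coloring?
A valid 3-coloring: color 1: [7, 8, 11, 12, 14, 15]; color 2: [4, 5, 6, 9, 10]; color 3: [2, 3, 13].
(χ(G) = 3 ≤ 3.)

Yes, G is 3-colorable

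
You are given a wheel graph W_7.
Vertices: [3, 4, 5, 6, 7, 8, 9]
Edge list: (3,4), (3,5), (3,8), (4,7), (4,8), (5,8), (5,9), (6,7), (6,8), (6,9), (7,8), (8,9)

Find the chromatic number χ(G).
Clique number ω(G) = 3 (lower bound: χ ≥ ω).
The clique on [5, 8, 9] has size 3, forcing χ ≥ 3, and the coloring below uses 3 colors, so χ(G) = 3.
A valid 3-coloring: color 1: [8]; color 2: [4, 5, 6]; color 3: [3, 7, 9].

χ(G) = 3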